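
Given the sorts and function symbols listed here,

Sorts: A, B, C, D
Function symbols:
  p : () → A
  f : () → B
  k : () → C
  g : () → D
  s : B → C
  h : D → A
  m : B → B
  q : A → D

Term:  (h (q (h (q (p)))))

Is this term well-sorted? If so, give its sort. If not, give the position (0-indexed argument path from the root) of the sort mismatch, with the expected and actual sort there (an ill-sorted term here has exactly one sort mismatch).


        (p) : A
      (q (p)) : D
    (h (q (p))) : A
  (q (h (q (p)))) : D
(h (q (h (q (p))))) : A

well-sorted; sort = A


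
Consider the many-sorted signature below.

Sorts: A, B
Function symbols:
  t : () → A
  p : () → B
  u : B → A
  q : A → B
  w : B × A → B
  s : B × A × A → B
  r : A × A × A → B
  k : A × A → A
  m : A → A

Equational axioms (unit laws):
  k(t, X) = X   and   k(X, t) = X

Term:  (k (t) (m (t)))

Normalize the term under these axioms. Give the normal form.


1. (k (t) (m (t)))  →  (m (t))

normal form = (m (t))


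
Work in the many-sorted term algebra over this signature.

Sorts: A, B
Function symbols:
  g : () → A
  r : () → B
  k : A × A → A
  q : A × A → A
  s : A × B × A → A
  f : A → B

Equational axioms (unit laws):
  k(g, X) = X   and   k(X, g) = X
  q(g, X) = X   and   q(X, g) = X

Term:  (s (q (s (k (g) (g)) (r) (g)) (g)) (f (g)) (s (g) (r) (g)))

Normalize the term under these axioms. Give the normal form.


normal form = (s (s (g) (r) (g)) (f (g)) (s (g) (r) (g)))

1. (s (q (s (k (g) (g)) (r) (g)) (g)) (f (g)) (s (g) (r) (g)))  →  (s (s (k (g) (g)) (r) (g)) (f (g)) (s (g) (r) (g)))
2. (s (s (k (g) (g)) (r) (g)) (f (g)) (s (g) (r) (g)))  →  (s (s (g) (r) (g)) (f (g)) (s (g) (r) (g)))


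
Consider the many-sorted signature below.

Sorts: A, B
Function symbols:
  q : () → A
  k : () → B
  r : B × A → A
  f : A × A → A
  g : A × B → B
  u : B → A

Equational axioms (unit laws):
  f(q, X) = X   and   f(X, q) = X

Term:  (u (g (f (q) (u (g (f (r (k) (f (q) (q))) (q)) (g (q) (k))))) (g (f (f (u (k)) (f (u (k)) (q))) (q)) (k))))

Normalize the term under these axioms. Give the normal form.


1. (u (g (f (q) (u (g (f (r (k) (f (q) (q))) (q)) (g (q) (k))))) (g (f (f (u (k)) (f (u (k)) (q))) (q)) (k))))  →  (u (g (u (g (f (r (k) (f (q) (q))) (q)) (g (q) (k)))) (g (f (f (u (k)) (f (u (k)) (q))) (q)) (k))))
2. (u (g (u (g (f (r (k) (f (q) (q))) (q)) (g (q) (k)))) (g (f (f (u (k)) (f (u (k)) (q))) (q)) (k))))  →  (u (g (u (g (r (k) (f (q) (q))) (g (q) (k)))) (g (f (f (u (k)) (f (u (k)) (q))) (q)) (k))))
3. (u (g (u (g (r (k) (f (q) (q))) (g (q) (k)))) (g (f (f (u (k)) (f (u (k)) (q))) (q)) (k))))  →  (u (g (u (g (r (k) (q)) (g (q) (k)))) (g (f (f (u (k)) (f (u (k)) (q))) (q)) (k))))
4. (u (g (u (g (r (k) (q)) (g (q) (k)))) (g (f (f (u (k)) (f (u (k)) (q))) (q)) (k))))  →  (u (g (u (g (r (k) (q)) (g (q) (k)))) (g (f (u (k)) (f (u (k)) (q))) (k))))
5. (u (g (u (g (r (k) (q)) (g (q) (k)))) (g (f (u (k)) (f (u (k)) (q))) (k))))  →  (u (g (u (g (r (k) (q)) (g (q) (k)))) (g (f (u (k)) (u (k))) (k))))

normal form = (u (g (u (g (r (k) (q)) (g (q) (k)))) (g (f (u (k)) (u (k))) (k))))


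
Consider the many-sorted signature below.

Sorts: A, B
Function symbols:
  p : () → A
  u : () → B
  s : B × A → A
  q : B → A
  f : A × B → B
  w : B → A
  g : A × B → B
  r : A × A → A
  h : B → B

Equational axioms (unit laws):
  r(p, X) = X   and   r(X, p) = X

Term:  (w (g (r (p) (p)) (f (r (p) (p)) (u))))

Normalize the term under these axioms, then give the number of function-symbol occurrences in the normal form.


size = 6

1. (w (g (r (p) (p)) (f (r (p) (p)) (u))))  →  (w (g (p) (f (r (p) (p)) (u))))
2. (w (g (p) (f (r (p) (p)) (u))))  →  (w (g (p) (f (p) (u))))
normal form: (w (g (p) (f (p) (u))))


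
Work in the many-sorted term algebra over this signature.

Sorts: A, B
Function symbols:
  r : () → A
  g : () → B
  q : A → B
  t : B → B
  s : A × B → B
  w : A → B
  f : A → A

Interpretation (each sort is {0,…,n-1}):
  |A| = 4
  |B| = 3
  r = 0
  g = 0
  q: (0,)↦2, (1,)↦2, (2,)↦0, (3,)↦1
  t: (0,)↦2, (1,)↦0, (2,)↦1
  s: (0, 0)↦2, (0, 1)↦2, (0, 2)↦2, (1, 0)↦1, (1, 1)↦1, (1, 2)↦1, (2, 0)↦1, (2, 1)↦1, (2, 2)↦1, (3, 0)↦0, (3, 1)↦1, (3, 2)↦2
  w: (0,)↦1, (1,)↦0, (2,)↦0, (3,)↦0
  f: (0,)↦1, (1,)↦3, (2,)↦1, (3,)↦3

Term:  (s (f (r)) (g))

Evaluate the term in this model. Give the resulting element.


  r = 0
  (f (r)) = f(0,) = 1
  g = 0
  (s (f (r)) (g)) = s(1, 0) = 1

value = 1


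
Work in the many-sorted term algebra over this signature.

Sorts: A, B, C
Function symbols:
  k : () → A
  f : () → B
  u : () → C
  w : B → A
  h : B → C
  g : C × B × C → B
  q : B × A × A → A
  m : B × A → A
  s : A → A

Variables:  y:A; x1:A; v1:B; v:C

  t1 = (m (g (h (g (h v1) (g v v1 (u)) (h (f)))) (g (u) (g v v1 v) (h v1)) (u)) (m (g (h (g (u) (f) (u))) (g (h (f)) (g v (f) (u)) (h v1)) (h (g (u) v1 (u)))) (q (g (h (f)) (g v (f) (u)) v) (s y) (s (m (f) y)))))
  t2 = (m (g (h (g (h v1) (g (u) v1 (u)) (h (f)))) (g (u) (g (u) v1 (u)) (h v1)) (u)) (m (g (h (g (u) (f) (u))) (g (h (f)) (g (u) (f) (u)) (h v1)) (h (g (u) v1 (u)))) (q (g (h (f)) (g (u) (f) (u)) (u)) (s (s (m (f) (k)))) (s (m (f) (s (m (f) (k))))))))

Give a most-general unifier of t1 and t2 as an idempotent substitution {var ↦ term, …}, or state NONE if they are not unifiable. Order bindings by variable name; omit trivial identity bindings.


{v ↦ (u), y ↦ (s (m (f) (k)))}


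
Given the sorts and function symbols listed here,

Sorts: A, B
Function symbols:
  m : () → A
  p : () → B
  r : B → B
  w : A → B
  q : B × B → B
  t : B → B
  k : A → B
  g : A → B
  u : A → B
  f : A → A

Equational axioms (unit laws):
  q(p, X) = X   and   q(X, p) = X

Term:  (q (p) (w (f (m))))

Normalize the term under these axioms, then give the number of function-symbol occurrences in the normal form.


size = 3

1. (q (p) (w (f (m))))  →  (w (f (m)))
normal form: (w (f (m)))


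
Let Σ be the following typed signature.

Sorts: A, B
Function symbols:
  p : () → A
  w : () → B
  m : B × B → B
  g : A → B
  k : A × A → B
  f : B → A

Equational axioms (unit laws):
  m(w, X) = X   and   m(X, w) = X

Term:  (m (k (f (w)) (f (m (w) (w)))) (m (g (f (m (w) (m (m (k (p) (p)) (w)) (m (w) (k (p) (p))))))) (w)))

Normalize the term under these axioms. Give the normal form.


normal form = (m (k (f (w)) (f (w))) (g (f (m (k (p) (p)) (k (p) (p))))))

1. (m (k (f (w)) (f (m (w) (w)))) (m (g (f (m (w) (m (m (k (p) (p)) (w)) (m (w) (k (p) (p))))))) (w)))  →  (m (k (f (w)) (f (w))) (m (g (f (m (w) (m (m (k (p) (p)) (w)) (m (w) (k (p) (p))))))) (w)))
2. (m (k (f (w)) (f (w))) (m (g (f (m (w) (m (m (k (p) (p)) (w)) (m (w) (k (p) (p))))))) (w)))  →  (m (k (f (w)) (f (w))) (g (f (m (w) (m (m (k (p) (p)) (w)) (m (w) (k (p) (p))))))))
3. (m (k (f (w)) (f (w))) (g (f (m (w) (m (m (k (p) (p)) (w)) (m (w) (k (p) (p))))))))  →  (m (k (f (w)) (f (w))) (g (f (m (m (k (p) (p)) (w)) (m (w) (k (p) (p)))))))
4. (m (k (f (w)) (f (w))) (g (f (m (m (k (p) (p)) (w)) (m (w) (k (p) (p)))))))  →  (m (k (f (w)) (f (w))) (g (f (m (k (p) (p)) (m (w) (k (p) (p)))))))
5. (m (k (f (w)) (f (w))) (g (f (m (k (p) (p)) (m (w) (k (p) (p)))))))  →  (m (k (f (w)) (f (w))) (g (f (m (k (p) (p)) (k (p) (p))))))


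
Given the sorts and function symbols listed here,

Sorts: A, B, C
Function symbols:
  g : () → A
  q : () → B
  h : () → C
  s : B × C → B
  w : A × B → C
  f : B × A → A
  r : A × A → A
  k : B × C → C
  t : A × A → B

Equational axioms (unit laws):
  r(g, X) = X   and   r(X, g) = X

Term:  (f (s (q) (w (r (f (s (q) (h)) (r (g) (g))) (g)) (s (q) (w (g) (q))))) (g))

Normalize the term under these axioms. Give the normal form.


1. (f (s (q) (w (r (f (s (q) (h)) (r (g) (g))) (g)) (s (q) (w (g) (q))))) (g))  →  (f (s (q) (w (f (s (q) (h)) (r (g) (g))) (s (q) (w (g) (q))))) (g))
2. (f (s (q) (w (f (s (q) (h)) (r (g) (g))) (s (q) (w (g) (q))))) (g))  →  (f (s (q) (w (f (s (q) (h)) (g)) (s (q) (w (g) (q))))) (g))

normal form = (f (s (q) (w (f (s (q) (h)) (g)) (s (q) (w (g) (q))))) (g))


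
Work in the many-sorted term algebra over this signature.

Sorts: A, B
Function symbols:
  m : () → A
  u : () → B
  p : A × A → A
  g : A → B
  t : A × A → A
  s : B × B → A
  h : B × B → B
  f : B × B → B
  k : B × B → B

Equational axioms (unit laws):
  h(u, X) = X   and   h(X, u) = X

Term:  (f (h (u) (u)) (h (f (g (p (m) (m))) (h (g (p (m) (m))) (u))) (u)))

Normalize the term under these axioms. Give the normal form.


1. (f (h (u) (u)) (h (f (g (p (m) (m))) (h (g (p (m) (m))) (u))) (u)))  →  (f (u) (h (f (g (p (m) (m))) (h (g (p (m) (m))) (u))) (u)))
2. (f (u) (h (f (g (p (m) (m))) (h (g (p (m) (m))) (u))) (u)))  →  (f (u) (f (g (p (m) (m))) (h (g (p (m) (m))) (u))))
3. (f (u) (f (g (p (m) (m))) (h (g (p (m) (m))) (u))))  →  (f (u) (f (g (p (m) (m))) (g (p (m) (m)))))

normal form = (f (u) (f (g (p (m) (m))) (g (p (m) (m)))))


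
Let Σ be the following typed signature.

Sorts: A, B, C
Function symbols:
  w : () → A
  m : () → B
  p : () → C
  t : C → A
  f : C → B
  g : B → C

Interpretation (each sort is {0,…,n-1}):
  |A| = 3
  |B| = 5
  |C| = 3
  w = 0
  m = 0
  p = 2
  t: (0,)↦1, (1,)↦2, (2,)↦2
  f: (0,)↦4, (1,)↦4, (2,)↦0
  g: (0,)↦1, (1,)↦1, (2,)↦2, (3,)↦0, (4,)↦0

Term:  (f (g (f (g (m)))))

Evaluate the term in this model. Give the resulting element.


value = 4

  m = 0
  (g (m)) = g(0,) = 1
  (f (g (m))) = f(1,) = 4
  (g (f (g (m)))) = g(4,) = 0
  (f (g (f (g (m))))) = f(0,) = 4


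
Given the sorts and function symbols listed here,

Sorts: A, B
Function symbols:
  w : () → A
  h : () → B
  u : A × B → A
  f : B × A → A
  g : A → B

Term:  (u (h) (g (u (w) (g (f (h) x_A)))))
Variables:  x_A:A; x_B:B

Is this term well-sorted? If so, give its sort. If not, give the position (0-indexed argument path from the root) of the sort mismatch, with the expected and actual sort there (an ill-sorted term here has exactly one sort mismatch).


  (h) : B
      (w) : A
          (h) : B
          x_A : A
        (f (h) x_A) : A
      (g (f (h) x_A)) : B
    (u (w) (g (f (h) x_A))) : A
  (g (u (w) (g (f (h) x_A)))) : B
(u (h) (g (u (w) (g (f (h) x_A))))) : ✗ arg 0 at [0] has sort B, expected A

ill-sorted at position [0]: expected A, got B


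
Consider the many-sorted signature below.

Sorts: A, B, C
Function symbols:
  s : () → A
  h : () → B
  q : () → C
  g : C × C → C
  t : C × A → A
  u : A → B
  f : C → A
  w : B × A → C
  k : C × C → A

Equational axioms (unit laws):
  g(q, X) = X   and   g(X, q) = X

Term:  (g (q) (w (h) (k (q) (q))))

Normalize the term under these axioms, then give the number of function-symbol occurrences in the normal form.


size = 5

1. (g (q) (w (h) (k (q) (q))))  →  (w (h) (k (q) (q)))
normal form: (w (h) (k (q) (q)))


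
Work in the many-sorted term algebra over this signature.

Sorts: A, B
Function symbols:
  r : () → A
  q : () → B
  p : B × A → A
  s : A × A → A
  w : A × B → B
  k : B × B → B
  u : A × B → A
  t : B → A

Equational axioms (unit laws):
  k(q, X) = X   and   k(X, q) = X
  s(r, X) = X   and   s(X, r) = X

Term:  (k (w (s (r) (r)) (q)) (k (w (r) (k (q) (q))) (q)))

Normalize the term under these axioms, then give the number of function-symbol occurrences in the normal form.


size = 7

1. (k (w (s (r) (r)) (q)) (k (w (r) (k (q) (q))) (q)))  →  (k (w (r) (q)) (k (w (r) (k (q) (q))) (q)))
2. (k (w (r) (q)) (k (w (r) (k (q) (q))) (q)))  →  (k (w (r) (q)) (w (r) (k (q) (q))))
3. (k (w (r) (q)) (w (r) (k (q) (q))))  →  (k (w (r) (q)) (w (r) (q)))
normal form: (k (w (r) (q)) (w (r) (q)))


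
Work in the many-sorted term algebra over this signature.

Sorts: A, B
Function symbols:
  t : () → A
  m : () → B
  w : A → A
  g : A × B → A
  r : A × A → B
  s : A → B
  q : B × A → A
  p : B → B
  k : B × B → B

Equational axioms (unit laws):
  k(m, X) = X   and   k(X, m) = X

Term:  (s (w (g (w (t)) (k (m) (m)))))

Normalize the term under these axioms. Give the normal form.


normal form = (s (w (g (w (t)) (m))))

1. (s (w (g (w (t)) (k (m) (m)))))  →  (s (w (g (w (t)) (m))))


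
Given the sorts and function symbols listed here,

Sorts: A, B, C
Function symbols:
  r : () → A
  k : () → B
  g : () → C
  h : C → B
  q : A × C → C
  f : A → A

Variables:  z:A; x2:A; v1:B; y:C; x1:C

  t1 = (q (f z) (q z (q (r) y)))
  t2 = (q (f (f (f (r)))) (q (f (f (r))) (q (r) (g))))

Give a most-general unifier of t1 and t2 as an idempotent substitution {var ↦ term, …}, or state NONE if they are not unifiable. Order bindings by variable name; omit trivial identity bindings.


{y ↦ (g), z ↦ (f (f (r)))}


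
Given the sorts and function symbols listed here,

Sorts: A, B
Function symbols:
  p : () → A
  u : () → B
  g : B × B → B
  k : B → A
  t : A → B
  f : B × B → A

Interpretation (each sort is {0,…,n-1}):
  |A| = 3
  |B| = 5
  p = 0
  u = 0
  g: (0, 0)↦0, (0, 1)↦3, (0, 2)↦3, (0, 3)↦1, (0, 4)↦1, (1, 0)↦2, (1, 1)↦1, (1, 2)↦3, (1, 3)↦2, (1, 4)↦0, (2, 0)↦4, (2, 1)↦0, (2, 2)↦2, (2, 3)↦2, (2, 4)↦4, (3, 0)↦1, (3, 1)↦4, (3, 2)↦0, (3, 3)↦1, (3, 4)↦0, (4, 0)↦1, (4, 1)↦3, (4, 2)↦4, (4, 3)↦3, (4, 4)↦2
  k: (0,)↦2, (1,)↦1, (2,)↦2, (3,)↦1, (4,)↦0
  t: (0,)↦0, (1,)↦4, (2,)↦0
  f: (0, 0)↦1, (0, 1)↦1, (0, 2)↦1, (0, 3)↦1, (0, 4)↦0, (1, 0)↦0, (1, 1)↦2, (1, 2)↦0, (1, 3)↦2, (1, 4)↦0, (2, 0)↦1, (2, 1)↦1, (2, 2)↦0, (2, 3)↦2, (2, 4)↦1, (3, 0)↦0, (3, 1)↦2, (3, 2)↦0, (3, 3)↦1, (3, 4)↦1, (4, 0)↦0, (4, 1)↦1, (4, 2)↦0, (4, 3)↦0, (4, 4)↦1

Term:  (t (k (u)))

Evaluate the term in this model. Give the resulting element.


value = 0

  u = 0
  (k (u)) = k(0,) = 2
  (t (k (u))) = t(2,) = 0


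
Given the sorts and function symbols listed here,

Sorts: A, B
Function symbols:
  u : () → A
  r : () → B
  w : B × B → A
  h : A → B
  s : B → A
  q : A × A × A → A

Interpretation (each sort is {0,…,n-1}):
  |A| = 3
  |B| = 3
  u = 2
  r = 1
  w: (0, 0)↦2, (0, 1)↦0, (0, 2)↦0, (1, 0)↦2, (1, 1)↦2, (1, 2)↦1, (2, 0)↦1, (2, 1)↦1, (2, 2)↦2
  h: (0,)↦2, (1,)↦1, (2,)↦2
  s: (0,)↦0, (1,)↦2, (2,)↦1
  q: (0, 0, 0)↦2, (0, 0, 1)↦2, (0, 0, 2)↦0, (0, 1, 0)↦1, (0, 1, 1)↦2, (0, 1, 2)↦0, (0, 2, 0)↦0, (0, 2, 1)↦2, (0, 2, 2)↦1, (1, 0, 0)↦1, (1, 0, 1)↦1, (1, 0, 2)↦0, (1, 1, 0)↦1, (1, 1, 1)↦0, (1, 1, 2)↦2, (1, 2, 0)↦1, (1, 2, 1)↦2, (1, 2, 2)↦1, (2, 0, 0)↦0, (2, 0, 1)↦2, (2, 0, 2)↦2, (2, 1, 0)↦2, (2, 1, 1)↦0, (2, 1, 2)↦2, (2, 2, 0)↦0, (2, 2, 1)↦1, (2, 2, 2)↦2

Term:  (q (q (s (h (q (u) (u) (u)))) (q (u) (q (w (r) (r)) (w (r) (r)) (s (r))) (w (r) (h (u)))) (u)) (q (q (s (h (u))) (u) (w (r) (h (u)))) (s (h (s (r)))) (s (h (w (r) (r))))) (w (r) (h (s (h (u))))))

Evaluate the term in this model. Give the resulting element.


  u = 2
  u = 2
  u = 2
  (q (u) (u) (u)) = q(2, 2, 2) = 2
  (h (q (u) (u) (u))) = h(2,) = 2
  (s (h (q (u) (u) (u)))) = s(2,) = 1
  u = 2
  r = 1
  r = 1
  (w (r) (r)) = w(1, 1) = 2
  r = 1
  r = 1
  (w (r) (r)) = w(1, 1) = 2
  r = 1
  (s (r)) = s(1,) = 2
  (q (w (r) (r)) (w (r) (r)) (s (r))) = q(2, 2, 2) = 2
  r = 1
  u = 2
  (h (u)) = h(2,) = 2
  (w (r) (h (u))) = w(1, 2) = 1
  (q (u) (q (w (r) (r)) (w (r) (r)) (s (r))) (w (r) (h (u)))) = q(2, 2, 1) = 1
  u = 2
  (q (s (h (q (u) (u) (u)))) (q (u) (q (w (r) (r)) (w (r) (r)) (s (r))) (w (r) (h (u)))) (u)) = q(1, 1, 2) = 2
  u = 2
  (h (u)) = h(2,) = 2
  (s (h (u))) = s(2,) = 1
  u = 2
  r = 1
  u = 2
  (h (u)) = h(2,) = 2
  (w (r) (h (u))) = w(1, 2) = 1
  (q (s (h (u))) (u) (w (r) (h (u)))) = q(1, 2, 1) = 2
  r = 1
  (s (r)) = s(1,) = 2
  (h (s (r))) = h(2,) = 2
  (s (h (s (r)))) = s(2,) = 1
  r = 1
  r = 1
  (w (r) (r)) = w(1, 1) = 2
  (h (w (r) (r))) = h(2,) = 2
  (s (h (w (r) (r)))) = s(2,) = 1
  (q (q (s (h (u))) (u) (w (r) (h (u)))) (s (h (s (r)))) (s (h (w (r) (r))))) = q(2, 1, 1) = 0
  r = 1
  u = 2
  (h (u)) = h(2,) = 2
  (s (h (u))) = s(2,) = 1
  (h (s (h (u)))) = h(1,) = 1
  (w (r) (h (s (h (u))))) = w(1, 1) = 2
  (q (q (s (h (q (u) (u) (u)))) (q (u) (q (w (r) (r)) (w (r) (r)) (s (r))) (w (r) (h (u)))) (u)) (q (q (s (h (u))) (u) (w (r) (h (u)))) (s (h (s (r)))) (s (h (w (r) (r))))) (w (r) (h (s (h (u)))))) = q(2, 0, 2) = 2

value = 2


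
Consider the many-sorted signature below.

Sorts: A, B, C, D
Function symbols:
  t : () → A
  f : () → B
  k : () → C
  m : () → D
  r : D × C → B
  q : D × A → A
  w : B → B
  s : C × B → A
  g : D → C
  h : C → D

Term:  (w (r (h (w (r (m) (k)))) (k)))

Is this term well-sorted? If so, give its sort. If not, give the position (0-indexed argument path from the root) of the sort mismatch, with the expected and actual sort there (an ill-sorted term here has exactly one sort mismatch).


          (m) : D
          (k) : C
        (r (m) (k)) : B
      (w (r (m) (k))) : B
    (h (w (r (m) (k)))) : ✗ arg 0 at [0, 0, 0] has sort B, expected C
    (k) : C

ill-sorted at position [0, 0, 0]: expected C, got B


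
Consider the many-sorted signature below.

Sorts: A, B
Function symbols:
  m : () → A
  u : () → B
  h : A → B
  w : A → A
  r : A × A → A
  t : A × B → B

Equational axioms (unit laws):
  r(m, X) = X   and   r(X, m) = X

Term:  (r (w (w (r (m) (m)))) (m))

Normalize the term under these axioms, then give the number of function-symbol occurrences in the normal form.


size = 3

1. (r (w (w (r (m) (m)))) (m))  →  (w (w (r (m) (m))))
2. (w (w (r (m) (m))))  →  (w (w (m)))
normal form: (w (w (m)))


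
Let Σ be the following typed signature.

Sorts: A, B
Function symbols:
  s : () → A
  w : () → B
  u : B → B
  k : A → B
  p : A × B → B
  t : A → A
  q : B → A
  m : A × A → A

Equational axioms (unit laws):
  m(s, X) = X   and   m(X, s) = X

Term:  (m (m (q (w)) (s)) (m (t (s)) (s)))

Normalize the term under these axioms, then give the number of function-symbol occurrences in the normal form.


size = 5

1. (m (m (q (w)) (s)) (m (t (s)) (s)))  →  (m (q (w)) (m (t (s)) (s)))
2. (m (q (w)) (m (t (s)) (s)))  →  (m (q (w)) (t (s)))
normal form: (m (q (w)) (t (s)))


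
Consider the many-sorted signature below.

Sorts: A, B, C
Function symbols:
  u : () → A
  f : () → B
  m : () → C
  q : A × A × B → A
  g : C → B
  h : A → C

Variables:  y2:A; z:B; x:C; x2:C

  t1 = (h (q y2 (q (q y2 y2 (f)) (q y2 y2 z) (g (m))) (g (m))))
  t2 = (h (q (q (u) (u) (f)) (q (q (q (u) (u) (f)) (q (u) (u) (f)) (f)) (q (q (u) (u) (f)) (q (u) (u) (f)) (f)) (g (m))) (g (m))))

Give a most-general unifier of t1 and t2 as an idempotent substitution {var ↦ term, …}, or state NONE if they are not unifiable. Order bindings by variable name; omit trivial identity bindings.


{y2 ↦ (q (u) (u) (f)), z ↦ (f)}


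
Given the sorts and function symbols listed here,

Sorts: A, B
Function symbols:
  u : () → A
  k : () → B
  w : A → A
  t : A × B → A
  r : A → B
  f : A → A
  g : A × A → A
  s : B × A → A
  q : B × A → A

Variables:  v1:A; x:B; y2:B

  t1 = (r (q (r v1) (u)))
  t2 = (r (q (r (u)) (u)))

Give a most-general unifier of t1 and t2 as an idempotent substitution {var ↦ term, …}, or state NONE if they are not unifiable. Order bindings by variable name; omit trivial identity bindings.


{v1 ↦ (u)}


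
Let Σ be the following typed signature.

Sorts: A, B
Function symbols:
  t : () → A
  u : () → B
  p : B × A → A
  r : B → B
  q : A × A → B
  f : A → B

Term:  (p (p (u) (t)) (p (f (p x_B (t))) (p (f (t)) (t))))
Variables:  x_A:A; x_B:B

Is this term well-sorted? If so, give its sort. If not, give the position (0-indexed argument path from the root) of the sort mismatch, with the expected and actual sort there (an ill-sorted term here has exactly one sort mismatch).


    (u) : B
    (t) : A
  (p (u) (t)) : A
        x_B : B
        (t) : A
      (p x_B (t)) : A
    (f (p x_B (t))) : B
        (t) : A
      (f (t)) : B
      (t) : A
    (p (f (t)) (t)) : A
  (p (f (p x_B (t))) (p (f (t)) (t))) : A
(p (p (u) (t)) (p (f (p x_B (t))) (p (f (t)) (t)))) : ✗ arg 0 at [0] has sort A, expected B

ill-sorted at position [0]: expected B, got A


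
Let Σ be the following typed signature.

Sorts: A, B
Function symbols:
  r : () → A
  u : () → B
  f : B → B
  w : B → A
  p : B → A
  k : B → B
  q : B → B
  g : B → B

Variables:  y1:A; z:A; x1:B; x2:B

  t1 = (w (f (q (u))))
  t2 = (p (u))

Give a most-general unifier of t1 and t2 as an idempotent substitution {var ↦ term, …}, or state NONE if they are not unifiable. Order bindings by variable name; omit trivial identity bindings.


head clash or occurs-check failure — not unifiable

NONE (not unifiable)


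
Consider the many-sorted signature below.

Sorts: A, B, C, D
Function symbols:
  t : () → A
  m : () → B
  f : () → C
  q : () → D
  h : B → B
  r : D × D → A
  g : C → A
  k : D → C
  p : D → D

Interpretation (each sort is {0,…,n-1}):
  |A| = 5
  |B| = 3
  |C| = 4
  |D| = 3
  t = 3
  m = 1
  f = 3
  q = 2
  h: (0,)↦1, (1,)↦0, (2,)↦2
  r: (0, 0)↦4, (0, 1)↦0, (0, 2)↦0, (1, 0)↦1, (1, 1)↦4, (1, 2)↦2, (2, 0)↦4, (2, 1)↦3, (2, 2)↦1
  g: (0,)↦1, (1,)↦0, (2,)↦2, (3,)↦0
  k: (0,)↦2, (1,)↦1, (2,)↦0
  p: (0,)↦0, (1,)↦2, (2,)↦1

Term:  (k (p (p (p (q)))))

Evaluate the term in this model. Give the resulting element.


  q = 2
  (p (q)) = p(2,) = 1
  (p (p (q))) = p(1,) = 2
  (p (p (p (q)))) = p(2,) = 1
  (k (p (p (p (q))))) = k(1,) = 1

value = 1


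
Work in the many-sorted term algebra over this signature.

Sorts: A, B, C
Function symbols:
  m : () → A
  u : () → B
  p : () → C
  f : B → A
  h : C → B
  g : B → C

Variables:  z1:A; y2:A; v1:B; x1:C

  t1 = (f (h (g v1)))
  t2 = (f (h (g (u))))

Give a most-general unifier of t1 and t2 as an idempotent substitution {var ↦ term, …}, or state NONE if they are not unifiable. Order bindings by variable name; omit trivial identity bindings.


{v1 ↦ (u)}


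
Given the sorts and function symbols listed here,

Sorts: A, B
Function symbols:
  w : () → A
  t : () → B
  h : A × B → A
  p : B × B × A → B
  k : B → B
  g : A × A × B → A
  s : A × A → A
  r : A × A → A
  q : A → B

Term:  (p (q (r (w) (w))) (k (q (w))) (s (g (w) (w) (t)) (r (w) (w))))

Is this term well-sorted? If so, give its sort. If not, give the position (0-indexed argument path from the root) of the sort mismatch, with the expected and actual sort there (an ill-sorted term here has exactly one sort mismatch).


      (w) : A
      (w) : A
    (r (w) (w)) : A
  (q (r (w) (w))) : B
      (w) : A
    (q (w)) : B
  (k (q (w))) : B
      (w) : A
      (w) : A
      (t) : B
    (g (w) (w) (t)) : A
      (w) : A
      (w) : A
    (r (w) (w)) : A
  (s (g (w) (w) (t)) (r (w) (w))) : A
(p (q (r (w) (w))) (k (q (w))) (s (g (w) (w) (t)) (r (w) (w)))) : B

well-sorted; sort = B


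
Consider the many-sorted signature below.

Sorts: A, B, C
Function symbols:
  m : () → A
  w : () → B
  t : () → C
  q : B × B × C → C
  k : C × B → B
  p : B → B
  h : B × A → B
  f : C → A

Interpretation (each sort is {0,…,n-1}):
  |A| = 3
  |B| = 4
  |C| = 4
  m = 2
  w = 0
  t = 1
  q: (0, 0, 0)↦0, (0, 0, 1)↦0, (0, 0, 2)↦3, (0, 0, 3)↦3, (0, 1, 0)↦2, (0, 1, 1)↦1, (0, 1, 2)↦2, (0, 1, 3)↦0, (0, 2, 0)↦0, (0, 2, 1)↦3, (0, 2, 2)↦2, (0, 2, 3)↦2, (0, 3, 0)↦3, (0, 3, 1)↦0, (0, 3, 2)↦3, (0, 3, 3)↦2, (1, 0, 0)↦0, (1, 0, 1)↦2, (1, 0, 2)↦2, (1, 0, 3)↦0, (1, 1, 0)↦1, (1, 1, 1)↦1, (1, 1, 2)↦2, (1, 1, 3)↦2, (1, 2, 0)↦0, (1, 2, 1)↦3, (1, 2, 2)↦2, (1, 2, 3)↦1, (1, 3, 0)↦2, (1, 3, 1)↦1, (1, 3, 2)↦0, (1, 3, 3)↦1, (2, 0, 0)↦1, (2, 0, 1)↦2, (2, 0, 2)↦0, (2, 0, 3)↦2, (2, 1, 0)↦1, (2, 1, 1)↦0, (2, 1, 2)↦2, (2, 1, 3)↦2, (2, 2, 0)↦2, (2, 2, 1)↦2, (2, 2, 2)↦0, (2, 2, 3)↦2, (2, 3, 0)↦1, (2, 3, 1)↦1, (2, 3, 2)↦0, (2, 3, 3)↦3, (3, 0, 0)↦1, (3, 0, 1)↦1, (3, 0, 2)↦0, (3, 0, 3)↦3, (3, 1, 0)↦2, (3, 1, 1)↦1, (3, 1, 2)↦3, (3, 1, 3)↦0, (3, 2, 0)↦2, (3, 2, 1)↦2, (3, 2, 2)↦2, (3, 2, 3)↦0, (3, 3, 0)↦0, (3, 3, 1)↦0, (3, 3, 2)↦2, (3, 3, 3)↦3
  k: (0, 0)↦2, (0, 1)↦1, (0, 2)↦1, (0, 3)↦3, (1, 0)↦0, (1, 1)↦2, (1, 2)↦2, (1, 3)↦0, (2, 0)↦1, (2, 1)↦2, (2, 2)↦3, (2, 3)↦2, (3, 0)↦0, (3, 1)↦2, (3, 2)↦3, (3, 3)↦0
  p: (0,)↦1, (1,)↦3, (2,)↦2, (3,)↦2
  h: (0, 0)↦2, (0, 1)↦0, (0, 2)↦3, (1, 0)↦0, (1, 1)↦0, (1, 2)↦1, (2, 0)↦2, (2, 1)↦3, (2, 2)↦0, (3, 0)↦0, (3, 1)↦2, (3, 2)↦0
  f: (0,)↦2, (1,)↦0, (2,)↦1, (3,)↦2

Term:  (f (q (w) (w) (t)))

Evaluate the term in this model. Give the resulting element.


  w = 0
  w = 0
  t = 1
  (q (w) (w) (t)) = q(0, 0, 1) = 0
  (f (q (w) (w) (t))) = f(0,) = 2

value = 2


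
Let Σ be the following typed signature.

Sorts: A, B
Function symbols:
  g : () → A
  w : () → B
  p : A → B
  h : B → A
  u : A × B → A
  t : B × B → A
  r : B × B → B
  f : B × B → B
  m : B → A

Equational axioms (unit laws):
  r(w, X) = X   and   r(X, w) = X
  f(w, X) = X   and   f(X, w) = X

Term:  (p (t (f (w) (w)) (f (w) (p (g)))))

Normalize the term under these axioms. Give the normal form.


normal form = (p (t (w) (p (g))))

1. (p (t (f (w) (w)) (f (w) (p (g)))))  →  (p (t (w) (f (w) (p (g)))))
2. (p (t (w) (f (w) (p (g)))))  →  (p (t (w) (p (g))))


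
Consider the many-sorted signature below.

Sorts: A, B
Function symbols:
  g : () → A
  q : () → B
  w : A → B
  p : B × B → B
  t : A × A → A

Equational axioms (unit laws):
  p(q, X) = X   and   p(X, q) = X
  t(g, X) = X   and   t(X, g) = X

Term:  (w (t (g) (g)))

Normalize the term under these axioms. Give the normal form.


1. (w (t (g) (g)))  →  (w (g))

normal form = (w (g))


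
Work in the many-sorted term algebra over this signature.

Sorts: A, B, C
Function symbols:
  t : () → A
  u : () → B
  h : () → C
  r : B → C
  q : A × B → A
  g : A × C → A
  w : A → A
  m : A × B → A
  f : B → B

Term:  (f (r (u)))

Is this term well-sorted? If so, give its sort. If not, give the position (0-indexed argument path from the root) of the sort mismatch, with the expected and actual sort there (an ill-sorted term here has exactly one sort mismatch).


    (u) : B
  (r (u)) : C
(f (r (u))) : ✗ arg 0 at [0] has sort C, expected B

ill-sorted at position [0]: expected B, got C


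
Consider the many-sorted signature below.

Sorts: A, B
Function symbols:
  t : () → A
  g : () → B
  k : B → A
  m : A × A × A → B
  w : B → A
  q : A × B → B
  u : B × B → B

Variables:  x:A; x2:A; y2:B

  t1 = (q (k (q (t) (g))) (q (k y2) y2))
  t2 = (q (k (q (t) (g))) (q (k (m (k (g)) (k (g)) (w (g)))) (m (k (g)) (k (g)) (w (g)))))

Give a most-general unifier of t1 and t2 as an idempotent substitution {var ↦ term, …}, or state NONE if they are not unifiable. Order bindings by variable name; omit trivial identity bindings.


{y2 ↦ (m (k (g)) (k (g)) (w (g)))}


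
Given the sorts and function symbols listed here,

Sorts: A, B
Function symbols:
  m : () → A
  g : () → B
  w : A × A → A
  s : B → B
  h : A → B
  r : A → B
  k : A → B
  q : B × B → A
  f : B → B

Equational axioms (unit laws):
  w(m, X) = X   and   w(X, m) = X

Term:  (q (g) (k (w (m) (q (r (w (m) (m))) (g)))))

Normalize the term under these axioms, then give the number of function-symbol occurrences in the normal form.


size = 7

1. (q (g) (k (w (m) (q (r (w (m) (m))) (g)))))  →  (q (g) (k (q (r (w (m) (m))) (g))))
2. (q (g) (k (q (r (w (m) (m))) (g))))  →  (q (g) (k (q (r (m)) (g))))
normal form: (q (g) (k (q (r (m)) (g))))


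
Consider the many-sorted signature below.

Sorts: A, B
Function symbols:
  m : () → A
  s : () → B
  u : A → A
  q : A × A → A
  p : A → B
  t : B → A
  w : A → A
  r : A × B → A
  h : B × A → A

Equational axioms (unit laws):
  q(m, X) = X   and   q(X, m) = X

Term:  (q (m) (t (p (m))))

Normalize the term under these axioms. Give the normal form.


normal form = (t (p (m)))

1. (q (m) (t (p (m))))  →  (t (p (m)))


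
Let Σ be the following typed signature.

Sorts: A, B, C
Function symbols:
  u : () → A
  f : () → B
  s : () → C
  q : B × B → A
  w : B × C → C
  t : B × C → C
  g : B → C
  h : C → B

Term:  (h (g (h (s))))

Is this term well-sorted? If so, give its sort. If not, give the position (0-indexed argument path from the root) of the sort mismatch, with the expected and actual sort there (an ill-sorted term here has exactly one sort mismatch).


well-sorted; sort = B

      (s) : C
    (h (s)) : B
  (g (h (s))) : C
(h (g (h (s)))) : B


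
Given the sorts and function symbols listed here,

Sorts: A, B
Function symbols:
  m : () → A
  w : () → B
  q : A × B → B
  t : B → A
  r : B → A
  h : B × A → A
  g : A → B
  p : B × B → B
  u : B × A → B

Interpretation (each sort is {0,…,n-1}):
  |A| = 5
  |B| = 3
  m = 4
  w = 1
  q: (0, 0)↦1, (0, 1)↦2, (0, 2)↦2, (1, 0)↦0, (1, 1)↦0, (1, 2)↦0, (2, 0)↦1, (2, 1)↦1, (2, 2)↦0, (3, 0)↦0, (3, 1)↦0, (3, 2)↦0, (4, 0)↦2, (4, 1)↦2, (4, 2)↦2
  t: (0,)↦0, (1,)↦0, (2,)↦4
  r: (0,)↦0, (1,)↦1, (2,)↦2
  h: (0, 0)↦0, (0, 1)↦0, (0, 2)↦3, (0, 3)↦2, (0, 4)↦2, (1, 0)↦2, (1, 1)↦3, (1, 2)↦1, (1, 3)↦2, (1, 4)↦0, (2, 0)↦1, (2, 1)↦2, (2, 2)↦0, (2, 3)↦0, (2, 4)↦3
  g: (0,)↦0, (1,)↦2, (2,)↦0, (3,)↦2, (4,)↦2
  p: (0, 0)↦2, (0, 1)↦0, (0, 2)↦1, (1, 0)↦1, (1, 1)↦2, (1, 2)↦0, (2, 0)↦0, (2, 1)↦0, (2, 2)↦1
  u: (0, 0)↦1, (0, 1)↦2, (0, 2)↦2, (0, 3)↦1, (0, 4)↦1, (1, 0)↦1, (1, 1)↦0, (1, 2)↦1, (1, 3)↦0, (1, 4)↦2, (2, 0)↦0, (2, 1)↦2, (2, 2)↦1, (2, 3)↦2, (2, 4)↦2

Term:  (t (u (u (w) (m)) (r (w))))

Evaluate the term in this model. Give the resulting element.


value = 4

  w = 1
  m = 4
  (u (w) (m)) = u(1, 4) = 2
  w = 1
  (r (w)) = r(1,) = 1
  (u (u (w) (m)) (r (w))) = u(2, 1) = 2
  (t (u (u (w) (m)) (r (w)))) = t(2,) = 4


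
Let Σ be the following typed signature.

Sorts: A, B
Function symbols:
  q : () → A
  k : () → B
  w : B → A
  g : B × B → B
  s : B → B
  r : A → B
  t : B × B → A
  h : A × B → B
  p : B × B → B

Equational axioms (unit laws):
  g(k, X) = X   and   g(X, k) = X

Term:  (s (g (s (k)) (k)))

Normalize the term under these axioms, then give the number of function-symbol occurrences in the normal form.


1. (s (g (s (k)) (k)))  →  (s (s (k)))
normal form: (s (s (k)))

size = 3


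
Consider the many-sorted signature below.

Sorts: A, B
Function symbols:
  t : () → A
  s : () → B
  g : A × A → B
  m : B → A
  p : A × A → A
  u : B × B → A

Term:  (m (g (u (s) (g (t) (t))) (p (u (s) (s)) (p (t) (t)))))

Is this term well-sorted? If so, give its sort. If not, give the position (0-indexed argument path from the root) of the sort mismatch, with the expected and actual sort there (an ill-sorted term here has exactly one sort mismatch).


well-sorted; sort = A

      (s) : B
        (t) : A
        (t) : A
      (g (t) (t)) : B
    (u (s) (g (t) (t))) : A
        (s) : B
        (s) : B
      (u (s) (s)) : A
        (t) : A
        (t) : A
      (p (t) (t)) : A
    (p (u (s) (s)) (p (t) (t))) : A
  (g (u (s) (g (t) (t))) (p (u (s) (s)) (p (t) (t)))) : B
(m (g (u (s) (g (t) (t))) (p (u (s) (s)) (p (t) (t))))) : A


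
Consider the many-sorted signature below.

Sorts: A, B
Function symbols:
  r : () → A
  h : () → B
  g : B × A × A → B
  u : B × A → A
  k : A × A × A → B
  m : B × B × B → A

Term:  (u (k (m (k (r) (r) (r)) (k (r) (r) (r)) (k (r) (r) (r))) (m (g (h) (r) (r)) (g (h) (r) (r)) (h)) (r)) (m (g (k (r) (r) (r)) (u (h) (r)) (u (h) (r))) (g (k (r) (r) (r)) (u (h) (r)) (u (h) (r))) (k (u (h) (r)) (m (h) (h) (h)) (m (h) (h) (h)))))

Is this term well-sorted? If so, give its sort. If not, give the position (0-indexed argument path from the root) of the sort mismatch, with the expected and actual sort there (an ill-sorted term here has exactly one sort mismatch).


well-sorted; sort = A

        (r) : A
        (r) : A
        (r) : A
      (k (r) (r) (r)) : B
        (r) : A
        (r) : A
        (r) : A
      (k (r) (r) (r)) : B
        (r) : A
        (r) : A
        (r) : A
      (k (r) (r) (r)) : B
    (m (k (r) (r) (r)) (k (r) (r) (r)) (k (r) (r) (r))) : A
        (h) : B
        (r) : A
        (r) : A
      (g (h) (r) (r)) : B
        (h) : B
        (r) : A
        (r) : A
      (g (h) (r) (r)) : B
      (h) : B
    (m (g (h) (r) (r)) (g (h) (r) (r)) (h)) : A
    (r) : A
  (k (m (k (r) (r) (r)) (k (r) (r) (r)) (k (r) (r) (r))) (m (g (h) (r) (r)) (g (h) (r) (r)) (h)) (r)) : B
        (r) : A
        (r) : A
        (r) : A
      (k (r) (r) (r)) : B
        (h) : B
        (r) : A
      (u (h) (r)) : A
        (h) : B
        (r) : A
      (u (h) (r)) : A
    (g (k (r) (r) (r)) (u (h) (r)) (u (h) (r))) : B
        (r) : A
        (r) : A
        (r) : A
      (k (r) (r) (r)) : B
        (h) : B
        (r) : A
      (u (h) (r)) : A
        (h) : B
        (r) : A
      (u (h) (r)) : A
    (g (k (r) (r) (r)) (u (h) (r)) (u (h) (r))) : B
        (h) : B
        (r) : A
      (u (h) (r)) : A
        (h) : B
        (h) : B
        (h) : B
      (m (h) (h) (h)) : A
        (h) : B
        (h) : B
        (h) : B
      (m (h) (h) (h)) : A
    (k (u (h) (r)) (m (h) (h) (h)) (m (h) (h) (h))) : B
  (m (g (k (r) (r) (r)) (u (h) (r)) (u (h) (r))) (g (k (r) (r) (r)) (u (h) (r)) (u (h) (r))) (k (u (h) (r)) (m (h) (h) (h)) (m (h) (h) (h)))) : A
(u (k (m (k (r) (r) (r)) (k (r) (r) (r)) (k (r) (r) (r))) (m (g (h) (r) (r)) (g (h) (r) (r)) (h)) (r)) (m (g (k (r) (r) (r)) (u (h) (r)) (u (h) (r))) (g (k (r) (r) (r)) (u (h) (r)) (u (h) (r))) (k (u (h) (r)) (m (h) (h) (h)) (m (h) (h) (h))))) : A


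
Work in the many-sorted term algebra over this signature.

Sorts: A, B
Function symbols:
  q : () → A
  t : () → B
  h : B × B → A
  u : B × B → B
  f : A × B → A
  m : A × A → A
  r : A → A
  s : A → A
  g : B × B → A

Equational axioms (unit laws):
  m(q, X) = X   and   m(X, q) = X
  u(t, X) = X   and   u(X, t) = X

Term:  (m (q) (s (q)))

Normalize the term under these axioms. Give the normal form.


normal form = (s (q))

1. (m (q) (s (q)))  →  (s (q))


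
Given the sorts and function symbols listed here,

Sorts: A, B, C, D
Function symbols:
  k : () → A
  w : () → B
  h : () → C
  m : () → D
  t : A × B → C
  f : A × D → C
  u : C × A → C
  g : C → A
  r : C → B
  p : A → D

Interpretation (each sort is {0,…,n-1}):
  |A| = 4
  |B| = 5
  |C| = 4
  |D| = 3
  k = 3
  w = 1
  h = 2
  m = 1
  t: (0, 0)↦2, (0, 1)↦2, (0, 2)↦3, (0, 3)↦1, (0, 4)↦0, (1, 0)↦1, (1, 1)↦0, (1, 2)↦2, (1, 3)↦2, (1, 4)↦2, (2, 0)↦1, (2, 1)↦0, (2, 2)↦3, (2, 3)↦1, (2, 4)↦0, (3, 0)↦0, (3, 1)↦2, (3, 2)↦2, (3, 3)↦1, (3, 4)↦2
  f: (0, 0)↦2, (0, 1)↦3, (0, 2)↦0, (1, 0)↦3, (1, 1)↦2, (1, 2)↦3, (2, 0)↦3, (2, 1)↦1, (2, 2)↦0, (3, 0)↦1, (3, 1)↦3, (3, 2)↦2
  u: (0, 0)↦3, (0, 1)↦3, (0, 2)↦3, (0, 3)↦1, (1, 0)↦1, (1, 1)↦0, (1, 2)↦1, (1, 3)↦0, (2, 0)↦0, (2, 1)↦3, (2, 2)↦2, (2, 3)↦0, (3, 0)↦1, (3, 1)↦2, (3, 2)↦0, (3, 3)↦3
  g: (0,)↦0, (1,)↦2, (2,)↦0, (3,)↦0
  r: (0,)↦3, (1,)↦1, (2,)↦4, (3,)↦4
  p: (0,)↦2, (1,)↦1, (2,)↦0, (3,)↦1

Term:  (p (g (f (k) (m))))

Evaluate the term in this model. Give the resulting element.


value = 2

  k = 3
  m = 1
  (f (k) (m)) = f(3, 1) = 3
  (g (f (k) (m))) = g(3,) = 0
  (p (g (f (k) (m)))) = p(0,) = 2


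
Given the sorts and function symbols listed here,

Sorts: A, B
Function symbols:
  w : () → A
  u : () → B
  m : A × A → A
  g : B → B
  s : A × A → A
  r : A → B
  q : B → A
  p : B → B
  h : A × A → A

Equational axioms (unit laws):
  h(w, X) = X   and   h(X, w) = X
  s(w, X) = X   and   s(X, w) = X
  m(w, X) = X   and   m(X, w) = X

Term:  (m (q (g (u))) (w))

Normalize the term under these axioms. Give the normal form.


1. (m (q (g (u))) (w))  →  (q (g (u)))

normal form = (q (g (u)))


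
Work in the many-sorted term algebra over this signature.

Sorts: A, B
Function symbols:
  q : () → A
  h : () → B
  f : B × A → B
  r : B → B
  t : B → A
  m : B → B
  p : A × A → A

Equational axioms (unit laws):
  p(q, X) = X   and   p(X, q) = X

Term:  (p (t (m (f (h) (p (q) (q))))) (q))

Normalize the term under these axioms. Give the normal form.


normal form = (t (m (f (h) (q))))

1. (p (t (m (f (h) (p (q) (q))))) (q))  →  (t (m (f (h) (p (q) (q)))))
2. (t (m (f (h) (p (q) (q)))))  →  (t (m (f (h) (q))))


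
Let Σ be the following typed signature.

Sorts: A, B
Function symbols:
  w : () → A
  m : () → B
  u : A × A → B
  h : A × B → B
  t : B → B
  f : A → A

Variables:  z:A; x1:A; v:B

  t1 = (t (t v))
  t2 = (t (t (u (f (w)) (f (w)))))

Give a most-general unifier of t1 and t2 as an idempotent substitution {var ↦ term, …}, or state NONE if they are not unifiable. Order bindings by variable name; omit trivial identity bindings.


{v ↦ (u (f (w)) (f (w)))}


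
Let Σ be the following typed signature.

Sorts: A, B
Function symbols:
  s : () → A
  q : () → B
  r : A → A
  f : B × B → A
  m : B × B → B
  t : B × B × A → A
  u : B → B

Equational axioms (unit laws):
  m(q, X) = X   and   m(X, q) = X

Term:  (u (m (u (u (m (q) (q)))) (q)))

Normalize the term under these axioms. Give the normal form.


1. (u (m (u (u (m (q) (q)))) (q)))  →  (u (u (u (m (q) (q)))))
2. (u (u (u (m (q) (q)))))  →  (u (u (u (q))))

normal form = (u (u (u (q))))


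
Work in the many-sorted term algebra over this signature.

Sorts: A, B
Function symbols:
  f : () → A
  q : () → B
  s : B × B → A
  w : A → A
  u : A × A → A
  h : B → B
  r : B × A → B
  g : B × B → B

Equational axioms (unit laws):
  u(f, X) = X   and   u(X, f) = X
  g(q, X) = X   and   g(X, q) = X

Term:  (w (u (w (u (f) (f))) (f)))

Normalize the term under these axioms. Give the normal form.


normal form = (w (w (f)))

1. (w (u (w (u (f) (f))) (f)))  →  (w (w (u (f) (f))))
2. (w (w (u (f) (f))))  →  (w (w (f)))


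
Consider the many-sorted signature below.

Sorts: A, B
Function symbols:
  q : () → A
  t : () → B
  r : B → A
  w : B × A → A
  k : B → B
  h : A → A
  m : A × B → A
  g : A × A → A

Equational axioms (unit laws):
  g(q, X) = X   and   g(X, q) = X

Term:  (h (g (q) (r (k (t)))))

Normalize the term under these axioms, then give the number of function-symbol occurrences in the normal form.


size = 4

1. (h (g (q) (r (k (t)))))  →  (h (r (k (t))))
normal form: (h (r (k (t))))


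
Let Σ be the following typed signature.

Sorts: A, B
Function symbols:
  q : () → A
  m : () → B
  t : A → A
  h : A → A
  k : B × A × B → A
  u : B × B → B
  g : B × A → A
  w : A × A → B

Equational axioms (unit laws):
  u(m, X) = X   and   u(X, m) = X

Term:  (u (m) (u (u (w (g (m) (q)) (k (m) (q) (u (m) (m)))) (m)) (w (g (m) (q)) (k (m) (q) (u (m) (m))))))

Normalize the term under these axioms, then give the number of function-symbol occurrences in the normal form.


size = 17

1. (u (m) (u (u (w (g (m) (q)) (k (m) (q) (u (m) (m)))) (m)) (w (g (m) (q)) (k (m) (q) (u (m) (m))))))  →  (u (u (w (g (m) (q)) (k (m) (q) (u (m) (m)))) (m)) (w (g (m) (q)) (k (m) (q) (u (m) (m)))))
2. (u (u (w (g (m) (q)) (k (m) (q) (u (m) (m)))) (m)) (w (g (m) (q)) (k (m) (q) (u (m) (m)))))  →  (u (w (g (m) (q)) (k (m) (q) (u (m) (m)))) (w (g (m) (q)) (k (m) (q) (u (m) (m)))))
3. (u (w (g (m) (q)) (k (m) (q) (u (m) (m)))) (w (g (m) (q)) (k (m) (q) (u (m) (m)))))  →  (u (w (g (m) (q)) (k (m) (q) (m))) (w (g (m) (q)) (k (m) (q) (u (m) (m)))))
4. (u (w (g (m) (q)) (k (m) (q) (m))) (w (g (m) (q)) (k (m) (q) (u (m) (m)))))  →  (u (w (g (m) (q)) (k (m) (q) (m))) (w (g (m) (q)) (k (m) (q) (m))))
normal form: (u (w (g (m) (q)) (k (m) (q) (m))) (w (g (m) (q)) (k (m) (q) (m))))
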